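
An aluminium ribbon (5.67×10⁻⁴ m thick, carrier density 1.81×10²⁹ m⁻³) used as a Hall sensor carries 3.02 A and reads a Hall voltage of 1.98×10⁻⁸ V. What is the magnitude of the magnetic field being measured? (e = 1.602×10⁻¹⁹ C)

From V_H = IB/(n e t), B = V_H n e t / I.
B = (1.98×10⁻⁸)(1.81×10²⁹)(1.602×10⁻¹⁹)(5.67×10⁻⁴)/3.02 ≈ 0.108 T.

B ≈ 0.108 T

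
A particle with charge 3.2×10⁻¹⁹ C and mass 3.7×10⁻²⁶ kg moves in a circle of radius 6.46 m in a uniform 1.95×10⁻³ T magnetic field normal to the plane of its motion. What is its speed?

v ≈ 1.09×10⁵ m/s

From |q|vB = mv²/r, v = |q|Br/m.
v = (3.2×10⁻¹⁹)(1.95×10⁻³)(6.46)/3.7×10⁻²⁶ ≈ 1.09×10⁵ m/s.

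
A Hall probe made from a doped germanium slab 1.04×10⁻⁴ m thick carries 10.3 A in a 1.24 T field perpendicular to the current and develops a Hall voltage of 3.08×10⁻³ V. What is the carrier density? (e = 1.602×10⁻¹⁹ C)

From V_H = IB/(n e t), n = IB/(V_H e t).
n = (10.3)(1.24)/((3.08×10⁻³)(1.602×10⁻¹⁹)(1.04×10⁻⁴)) ≈ 2.49×10²⁶ m⁻³.

n ≈ 2.49×10²⁶ m⁻³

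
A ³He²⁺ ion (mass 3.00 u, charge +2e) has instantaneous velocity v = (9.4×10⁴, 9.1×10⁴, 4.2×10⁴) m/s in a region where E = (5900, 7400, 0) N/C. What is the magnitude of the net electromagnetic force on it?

|F| ≈ 3.03×10⁻¹⁵ N

Only an electric field acts, so F = qE = (3.204×10⁻¹⁹ C)·(5900, 7400, 0) = (1.89×10⁻¹⁵, 2.37×10⁻¹⁵, 0) N.
|F| = 3.03×10⁻¹⁵ N.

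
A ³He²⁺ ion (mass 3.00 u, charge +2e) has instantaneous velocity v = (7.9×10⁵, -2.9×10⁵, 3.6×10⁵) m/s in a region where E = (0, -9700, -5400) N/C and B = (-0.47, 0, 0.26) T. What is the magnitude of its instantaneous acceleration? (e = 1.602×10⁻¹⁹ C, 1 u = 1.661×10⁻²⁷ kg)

|a| ≈ 2.68×10¹³ m/s²

v×B = (-7.54×10⁴, -3.75×10⁵, -1.36×10⁵) N/C.
E + v×B = (-7.54×10⁴, -3.84×10⁵, -1.42×10⁵) N/C.
F = q(E + v×B) = (3.204×10⁻¹⁹ C)·(-7.54×10⁴, -3.84×10⁵, -1.42×10⁵) = (-2.42×10⁻¹⁴, -1.23×10⁻¹³, -4.54×10⁻¹⁴) N.
|a| = |F|/m = 1.334×10⁻¹³/4.983×10⁻²⁷ ≈ 2.68×10¹³ m/s².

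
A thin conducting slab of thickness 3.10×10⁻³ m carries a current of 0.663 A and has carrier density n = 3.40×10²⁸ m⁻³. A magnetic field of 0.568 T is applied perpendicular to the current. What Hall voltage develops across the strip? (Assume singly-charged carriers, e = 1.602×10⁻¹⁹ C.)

V_H ≈ 2.23×10⁻⁸ V

V_H = IB/(n e t).
V_H = (0.663)(0.568)/((3.40×10²⁸)(1.602×10⁻¹⁹)(3.10×10⁻³)) ≈ 2.23×10⁻⁸ V.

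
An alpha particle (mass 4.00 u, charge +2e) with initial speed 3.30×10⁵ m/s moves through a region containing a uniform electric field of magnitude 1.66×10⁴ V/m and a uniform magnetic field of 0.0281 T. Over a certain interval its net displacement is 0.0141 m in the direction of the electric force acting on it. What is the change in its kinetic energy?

ΔKE ≈ 7.50×10⁻¹⁷ J

The magnetic force is always ⟂ v and does no work; only the electric force changes KE.
ΔKE = F_E · d = |q|E d = (3.204×10⁻¹⁹)(1.66×10⁴)(0.0141) ≈ 7.50×10⁻¹⁷ J.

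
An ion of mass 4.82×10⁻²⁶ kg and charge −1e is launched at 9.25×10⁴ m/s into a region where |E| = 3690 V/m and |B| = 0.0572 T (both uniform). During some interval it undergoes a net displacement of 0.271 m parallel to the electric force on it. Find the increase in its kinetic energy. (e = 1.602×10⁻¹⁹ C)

ΔKE ≈ 1.60×10⁻¹⁶ J

The magnetic force is always ⟂ v and does no work; only the electric force changes KE.
ΔKE = F_E · d = |q|E d = (1.602×10⁻¹⁹)(3690)(0.271) ≈ 1.60×10⁻¹⁶ J.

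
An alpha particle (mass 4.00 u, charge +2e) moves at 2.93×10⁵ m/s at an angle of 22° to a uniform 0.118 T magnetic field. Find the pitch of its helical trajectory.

p ≈ 0.300 m

v∥ = v cosθ = 2.93×10⁵·cos22° ≈ 2.717×10⁵ m/s.
T = 2πm/(|q|B) = 2π(6.644×10⁻²⁷)/((3.204×10⁻¹⁹)(0.118)) ≈ 1.104×10⁻⁶ s.
pitch = v∥ T = (2.717×10⁵)(1.104×10⁻⁶) ≈ 0.300 m.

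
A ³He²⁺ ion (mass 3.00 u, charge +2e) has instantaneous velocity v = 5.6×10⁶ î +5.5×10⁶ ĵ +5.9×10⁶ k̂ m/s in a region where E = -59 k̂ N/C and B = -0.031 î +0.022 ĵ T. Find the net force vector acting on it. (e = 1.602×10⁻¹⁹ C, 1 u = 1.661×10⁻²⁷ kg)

F ≈ (-4.16×10⁻¹⁴, -5.86×10⁻¹⁴, 9.41×10⁻¹⁴) N

v×B = (-1.30×10⁵, -1.83×10⁵, 2.94×10⁵) N/C.
E + v×B = (-1.30×10⁵, -1.83×10⁵, 2.94×10⁵) N/C.
F = q(E + v×B) = (3.204×10⁻¹⁹ C)·(-1.30×10⁵, -1.83×10⁵, 2.94×10⁵) = (-4.16×10⁻¹⁴, -5.86×10⁻¹⁴, 9.41×10⁻¹⁴) N.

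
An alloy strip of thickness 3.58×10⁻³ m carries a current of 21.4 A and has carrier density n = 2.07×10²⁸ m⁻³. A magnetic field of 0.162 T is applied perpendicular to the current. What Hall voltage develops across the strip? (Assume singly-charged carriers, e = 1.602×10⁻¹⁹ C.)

V_H ≈ 2.92×10⁻⁷ V

V_H = IB/(n e t).
V_H = (21.4)(0.162)/((2.07×10²⁸)(1.602×10⁻¹⁹)(3.58×10⁻³)) ≈ 2.92×10⁻⁷ V.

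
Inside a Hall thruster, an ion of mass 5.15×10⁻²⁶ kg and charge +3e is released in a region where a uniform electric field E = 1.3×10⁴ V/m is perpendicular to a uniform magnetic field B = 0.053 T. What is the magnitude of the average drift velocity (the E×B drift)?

The steady drift has the magnetic force balancing the electric force, so v_d = E/B.
v_d = 1.3×10⁴/0.053 = 2.5×10⁵ m/s.

v_d ≈ 2.5×10⁵ m/s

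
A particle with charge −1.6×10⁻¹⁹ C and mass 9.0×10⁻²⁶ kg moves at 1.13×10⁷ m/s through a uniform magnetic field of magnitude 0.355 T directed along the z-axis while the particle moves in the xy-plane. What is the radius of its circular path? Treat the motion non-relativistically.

r ≈ 17.9 m

The magnetic force provides the centripetal force: |q|vB = mv²/r.
r = mv/(|q|B) = (9.0×10⁻²⁶)(1.13×10⁷)/((1.6×10⁻¹⁹)(0.355)) ≈ 17.9 m.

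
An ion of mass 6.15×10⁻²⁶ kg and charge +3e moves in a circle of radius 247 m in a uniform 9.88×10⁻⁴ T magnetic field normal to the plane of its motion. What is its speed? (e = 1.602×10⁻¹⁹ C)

From |q|vB = mv²/r, v = |q|Br/m.
v = (4.806×10⁻¹⁹)(9.88×10⁻⁴)(247)/6.15×10⁻²⁶ ≈ 1.91×10⁶ m/s.

v ≈ 1.91×10⁶ m/s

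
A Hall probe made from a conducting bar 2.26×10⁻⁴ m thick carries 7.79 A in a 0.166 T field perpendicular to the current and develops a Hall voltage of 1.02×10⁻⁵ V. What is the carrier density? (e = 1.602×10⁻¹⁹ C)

n ≈ 3.50×10²⁷ m⁻³

From V_H = IB/(n e t), n = IB/(V_H e t).
n = (7.79)(0.166)/((1.02×10⁻⁵)(1.602×10⁻¹⁹)(2.26×10⁻⁴)) ≈ 3.50×10²⁷ m⁻³.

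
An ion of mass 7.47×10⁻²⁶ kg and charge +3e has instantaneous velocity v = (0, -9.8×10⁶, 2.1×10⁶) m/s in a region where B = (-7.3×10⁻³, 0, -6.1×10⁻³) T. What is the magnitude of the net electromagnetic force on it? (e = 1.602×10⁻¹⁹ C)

v×B = (5.98×10⁴, -1.53×10⁴, -7.15×10⁴) N/C.
F = q v×B = (4.806×10⁻¹⁹ C)·(5.98×10⁴, -1.53×10⁴, -7.15×10⁴) = (2.87×10⁻¹⁴, -7.37×10⁻¹⁵, -3.44×10⁻¹⁴) N.
|F| = 4.54×10⁻¹⁴ N.

|F| ≈ 4.54×10⁻¹⁴ N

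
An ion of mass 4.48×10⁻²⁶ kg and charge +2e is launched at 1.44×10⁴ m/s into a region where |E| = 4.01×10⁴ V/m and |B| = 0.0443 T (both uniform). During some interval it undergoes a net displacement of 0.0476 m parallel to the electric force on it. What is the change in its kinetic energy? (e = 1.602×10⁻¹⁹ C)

The magnetic force is always ⟂ v and does no work; only the electric force changes KE.
ΔKE = F_E · d = |q|E d = (3.204×10⁻¹⁹)(4.01×10⁴)(0.0476) ≈ 6.12×10⁻¹⁶ J.

ΔKE ≈ 6.12×10⁻¹⁶ J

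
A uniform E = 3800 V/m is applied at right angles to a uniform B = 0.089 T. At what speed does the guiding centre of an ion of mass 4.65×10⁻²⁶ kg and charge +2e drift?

The steady drift has the magnetic force balancing the electric force, so v_d = E/B.
v_d = 3800/0.089 = 4.3×10⁴ m/s.

v_d ≈ 4.3×10⁴ m/s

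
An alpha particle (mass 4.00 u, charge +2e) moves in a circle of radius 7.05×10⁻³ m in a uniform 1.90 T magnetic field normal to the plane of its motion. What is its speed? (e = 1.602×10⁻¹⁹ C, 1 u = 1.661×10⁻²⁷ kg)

From |q|vB = mv²/r, v = |q|Br/m.
v = (3.204×10⁻¹⁹)(1.90)(7.05×10⁻³)/6.644×10⁻²⁷ ≈ 6.46×10⁵ m/s.

v ≈ 6.46×10⁵ m/s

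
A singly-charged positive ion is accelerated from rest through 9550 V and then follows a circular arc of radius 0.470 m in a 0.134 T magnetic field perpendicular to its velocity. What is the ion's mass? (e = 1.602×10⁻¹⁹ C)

m ≈ 3.33×10⁻²⁶ kg

Combine |q|V = ½mv² and r = mv/(|q|B): eliminate v to get m = qB²r²/(2V).
m = (1.602×10⁻¹⁹)(0.134)²(0.470)²/(2·9550) ≈ 3.33×10⁻²⁶ kg.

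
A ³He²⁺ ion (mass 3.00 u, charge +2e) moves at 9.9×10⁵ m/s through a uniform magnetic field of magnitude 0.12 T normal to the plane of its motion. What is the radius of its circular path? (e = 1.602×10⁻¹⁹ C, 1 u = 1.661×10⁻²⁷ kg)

The magnetic force provides the centripetal force: |q|vB = mv²/r.
r = mv/(|q|B) = (4.983×10⁻²⁷)(9.9×10⁵)/((3.204×10⁻¹⁹)(0.12)) ≈ 0.13 m.

r ≈ 0.13 m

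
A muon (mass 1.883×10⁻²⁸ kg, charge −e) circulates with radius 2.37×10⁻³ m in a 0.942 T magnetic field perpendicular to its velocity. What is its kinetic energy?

v = |q|Br/m, then KE = ½mv² = (qBr)²/(2m).
v = (1.602×10⁻¹⁹)(0.942)(2.37×10⁻³)/1.883×10⁻²⁸ ≈ 1.899×10⁶ m/s.
KE = ½(1.883×10⁻²⁸)(1.899×10⁶)² ≈ 3.40×10⁻¹⁶ J = 2120 eV.

KE ≈ 2120 eV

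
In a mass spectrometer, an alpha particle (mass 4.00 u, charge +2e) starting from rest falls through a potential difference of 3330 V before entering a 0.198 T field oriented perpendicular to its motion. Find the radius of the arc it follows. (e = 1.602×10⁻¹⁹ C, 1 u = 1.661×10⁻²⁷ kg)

r ≈ 0.0594 m

Acceleration: |q|V = ½mv² ⇒ v = √(2|q|V/m) = √(2·3.204×10⁻¹⁹·3330/6.644×10⁻²⁷) ≈ 5.667×10⁵ m/s.
In the field: r = mv/(|q|B) = (6.644×10⁻²⁷)(5.667×10⁵)/((3.204×10⁻¹⁹)(0.198)) ≈ 0.0594 m.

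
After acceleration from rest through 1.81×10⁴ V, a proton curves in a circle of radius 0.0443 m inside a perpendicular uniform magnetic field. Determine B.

v = √(2|q|V/m) = √(2·1.602×10⁻¹⁹·1.81×10⁴/1.673×10⁻²⁷) ≈ 1.862×10⁶ m/s.
B = mv/(|q|r) = (1.673×10⁻²⁷)(1.862×10⁶)/((1.602×10⁻¹⁹)(0.0443)) ≈ 0.439 T.

B ≈ 0.439 T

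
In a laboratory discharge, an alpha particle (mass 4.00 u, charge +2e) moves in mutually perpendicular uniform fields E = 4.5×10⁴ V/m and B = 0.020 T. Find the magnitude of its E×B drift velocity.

v_d ≈ 2.2×10⁶ m/s

The E×B drift speed is v_d = E/B.
v_d = 4.5×10⁴/0.020 = 2.2×10⁶ m/s.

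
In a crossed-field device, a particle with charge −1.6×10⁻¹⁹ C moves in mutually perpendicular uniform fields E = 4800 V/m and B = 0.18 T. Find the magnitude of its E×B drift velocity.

v_d ≈ 2.7×10⁴ m/s

The E×B drift speed is v_d = E/B.
v_d = 4800/0.18 = 2.7×10⁴ m/s.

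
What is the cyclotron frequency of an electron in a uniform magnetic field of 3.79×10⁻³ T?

f ≈ 1.06×10⁸ Hz

f = |q|B/(2πm).
f = (1.602×10⁻¹⁹)(3.79×10⁻³)/(2π·9.109×10⁻³¹) ≈ 1.06×10⁸ Hz.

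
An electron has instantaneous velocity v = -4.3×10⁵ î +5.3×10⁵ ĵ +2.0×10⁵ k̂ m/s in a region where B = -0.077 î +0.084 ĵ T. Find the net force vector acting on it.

v×B = (-1.68×10⁴, -1.54×10⁴, 4690) N/C.
F = q v×B = (−1.602×10⁻¹⁹ C)·(-1.68×10⁴, -1.54×10⁴, 4690) = (2.69×10⁻¹⁵, 2.47×10⁻¹⁵, -7.51×10⁻¹⁶) N.

F ≈ (2.69×10⁻¹⁵, 2.47×10⁻¹⁵, -7.51×10⁻¹⁶) N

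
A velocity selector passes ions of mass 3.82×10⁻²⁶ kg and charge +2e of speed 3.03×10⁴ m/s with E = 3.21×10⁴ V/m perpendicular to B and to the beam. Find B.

Balance of forces in the selector: qE = qvB ⇒ B = E/v.
B = 3.21×10⁴/3.03×10⁴ = 1.06 T.

B = 1.06 T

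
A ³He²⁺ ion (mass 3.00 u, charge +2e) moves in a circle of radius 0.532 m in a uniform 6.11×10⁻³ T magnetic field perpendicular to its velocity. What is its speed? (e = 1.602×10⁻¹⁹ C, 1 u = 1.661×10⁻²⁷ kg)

From |q|vB = mv²/r, v = |q|Br/m.
v = (3.204×10⁻¹⁹)(6.11×10⁻³)(0.532)/4.983×10⁻²⁷ ≈ 2.09×10⁵ m/s.

v ≈ 2.09×10⁵ m/s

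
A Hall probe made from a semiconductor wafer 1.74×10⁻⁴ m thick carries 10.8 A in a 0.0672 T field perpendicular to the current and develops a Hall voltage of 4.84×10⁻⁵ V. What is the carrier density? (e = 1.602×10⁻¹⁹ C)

n ≈ 5.38×10²⁶ m⁻³

From V_H = IB/(n e t), n = IB/(V_H e t).
n = (10.8)(0.0672)/((4.84×10⁻⁵)(1.602×10⁻¹⁹)(1.74×10⁻⁴)) ≈ 5.38×10²⁶ m⁻³.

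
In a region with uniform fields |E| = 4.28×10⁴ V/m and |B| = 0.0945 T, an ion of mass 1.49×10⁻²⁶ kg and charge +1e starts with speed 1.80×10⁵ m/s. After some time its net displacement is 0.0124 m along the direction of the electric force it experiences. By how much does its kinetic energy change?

The magnetic force is always ⟂ v and does no work; only the electric force changes KE.
ΔKE = F_E · d = |q|E d = (1.602×10⁻¹⁹)(4.28×10⁴)(0.0124) ≈ 8.50×10⁻¹⁷ J.

ΔKE ≈ 8.50×10⁻¹⁷ J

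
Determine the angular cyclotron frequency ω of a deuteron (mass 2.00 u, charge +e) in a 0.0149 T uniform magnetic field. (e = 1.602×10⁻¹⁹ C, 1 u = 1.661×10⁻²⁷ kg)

ω ≈ 7.19×10⁵ rad/s

ω = |q|B/m.
ω = (1.602×10⁻¹⁹)(0.0149)/3.322×10⁻²⁷ ≈ 7.19×10⁵ rad/s.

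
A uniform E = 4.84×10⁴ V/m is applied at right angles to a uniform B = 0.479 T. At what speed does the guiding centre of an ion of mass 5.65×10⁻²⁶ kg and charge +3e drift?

v_d ≈ 1.01×10⁵ m/s

The steady drift has the magnetic force balancing the electric force, so v_d = E/B.
v_d = 4.84×10⁴/0.479 = 1.01×10⁵ m/s.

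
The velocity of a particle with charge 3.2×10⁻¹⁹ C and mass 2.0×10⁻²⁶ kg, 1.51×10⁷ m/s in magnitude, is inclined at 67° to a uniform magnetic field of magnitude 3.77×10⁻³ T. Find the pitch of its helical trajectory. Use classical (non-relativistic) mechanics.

v∥ = v cosθ = 1.51×10⁷·cos67° ≈ 5.900×10⁶ m/s.
T = 2πm/(|q|B) = 2π(2.0×10⁻²⁶)/((3.2×10⁻¹⁹)(3.77×10⁻³)) ≈ 1.042×10⁻⁴ s.
pitch = v∥ T = (5.900×10⁶)(1.042×10⁻⁴) ≈ 615 m.

p ≈ 615 m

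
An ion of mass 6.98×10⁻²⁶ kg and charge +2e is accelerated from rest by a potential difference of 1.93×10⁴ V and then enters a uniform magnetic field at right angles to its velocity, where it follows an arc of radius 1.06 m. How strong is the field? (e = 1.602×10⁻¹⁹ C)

v = √(2|q|V/m) = √(2·3.204×10⁻¹⁹·1.93×10⁴/6.98×10⁻²⁶) ≈ 4.209×10⁵ m/s.
B = mv/(|q|r) = (6.98×10⁻²⁶)(4.209×10⁵)/((3.204×10⁻¹⁹)(1.06)) ≈ 0.0865 T.

B ≈ 0.0865 T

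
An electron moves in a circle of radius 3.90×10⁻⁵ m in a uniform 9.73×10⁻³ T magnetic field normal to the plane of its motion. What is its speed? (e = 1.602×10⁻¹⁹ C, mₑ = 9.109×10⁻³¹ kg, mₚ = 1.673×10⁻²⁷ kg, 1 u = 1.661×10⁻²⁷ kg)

From |q|vB = mv²/r, v = |q|Br/m.
v = (1.602×10⁻¹⁹)(9.73×10⁻³)(3.90×10⁻⁵)/9.109×10⁻³¹ ≈ 6.67×10⁴ m/s.

v ≈ 6.67×10⁴ m/s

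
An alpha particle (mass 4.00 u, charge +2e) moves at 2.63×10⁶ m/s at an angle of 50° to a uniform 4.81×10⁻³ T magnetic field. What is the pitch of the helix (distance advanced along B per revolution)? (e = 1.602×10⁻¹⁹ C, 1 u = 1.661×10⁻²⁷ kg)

p ≈ 45.8 m

v∥ = v cosθ = 2.63×10⁶·cos50° ≈ 1.691×10⁶ m/s.
T = 2πm/(|q|B) = 2π(6.644×10⁻²⁷)/((3.204×10⁻¹⁹)(4.81×10⁻³)) ≈ 2.709×10⁻⁵ s.
pitch = v∥ T = (1.691×10⁶)(2.709×10⁻⁵) ≈ 45.8 m.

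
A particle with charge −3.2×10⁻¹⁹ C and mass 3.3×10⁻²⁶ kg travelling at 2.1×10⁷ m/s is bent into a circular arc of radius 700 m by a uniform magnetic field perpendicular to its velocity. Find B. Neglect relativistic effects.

From |q|vB = mv²/r, B = mv/(|q|r).
B = (3.3×10⁻²⁶)(2.1×10⁷)/((3.2×10⁻¹⁹)(700)) ≈ 3.1×10⁻³ T.

B ≈ 3.1×10⁻³ T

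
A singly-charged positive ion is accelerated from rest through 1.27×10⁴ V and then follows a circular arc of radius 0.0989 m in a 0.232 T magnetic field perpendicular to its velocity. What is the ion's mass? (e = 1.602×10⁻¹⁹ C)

m ≈ 3.32×10⁻²⁷ kg

Combine |q|V = ½mv² and r = mv/(|q|B): eliminate v to get m = qB²r²/(2V).
m = (1.602×10⁻¹⁹)(0.232)²(0.0989)²/(2·1.27×10⁴) ≈ 3.32×10⁻²⁷ kg.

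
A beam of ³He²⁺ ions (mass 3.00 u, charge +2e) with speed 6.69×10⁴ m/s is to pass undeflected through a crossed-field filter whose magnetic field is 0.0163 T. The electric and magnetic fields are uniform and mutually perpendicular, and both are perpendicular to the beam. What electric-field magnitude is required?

For straight-line motion qE = qvB, so E = vB.
E = 6.69×10⁴ × 0.0163 = 1090 V/m.

E = 1090 V/m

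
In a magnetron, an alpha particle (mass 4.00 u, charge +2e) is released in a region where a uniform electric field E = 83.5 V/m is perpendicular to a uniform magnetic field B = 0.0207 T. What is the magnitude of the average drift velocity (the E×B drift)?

The E×B drift speed is v_d = E/B.
v_d = 83.5/0.0207 = 4030 m/s.

v_d ≈ 4030 m/s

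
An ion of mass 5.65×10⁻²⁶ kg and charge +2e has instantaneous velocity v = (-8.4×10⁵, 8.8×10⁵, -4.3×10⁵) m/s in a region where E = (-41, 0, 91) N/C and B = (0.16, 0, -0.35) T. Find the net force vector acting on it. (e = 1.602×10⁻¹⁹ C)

F ≈ (-9.87×10⁻¹⁴, -1.16×10⁻¹³, -4.51×10⁻¹⁴) N

v×B = (-3.08×10⁵, -3.63×10⁵, -1.41×10⁵) N/C.
E + v×B = (-3.08×10⁵, -3.63×10⁵, -1.41×10⁵) N/C.
F = q(E + v×B) = (3.204×10⁻¹⁹ C)·(-3.08×10⁵, -3.63×10⁵, -1.41×10⁵) = (-9.87×10⁻¹⁴, -1.16×10⁻¹³, -4.51×10⁻¹⁴) N.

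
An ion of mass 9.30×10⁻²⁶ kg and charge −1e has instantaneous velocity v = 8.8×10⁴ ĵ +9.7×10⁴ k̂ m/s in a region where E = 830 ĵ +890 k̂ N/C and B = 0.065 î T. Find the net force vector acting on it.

v×B = (0, 6300, -5720) N/C.
E + v×B = (0, 7140, -4830) N/C.
F = q(E + v×B) = (−1.602×10⁻¹⁹ C)·(0, 7140, -4830) = (0, -1.14×10⁻¹⁵, 7.74×10⁻¹⁶) N.

F ≈ (0, -1.14×10⁻¹⁵, 7.74×10⁻¹⁶) N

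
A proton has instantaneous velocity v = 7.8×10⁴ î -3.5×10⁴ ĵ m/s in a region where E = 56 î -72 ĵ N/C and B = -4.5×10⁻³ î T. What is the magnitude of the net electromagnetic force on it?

|F| ≈ 2.92×10⁻¹⁷ N

v×B = (0, 0, -158) N/C.
E + v×B = (56.0, -72.0, -158) N/C.
F = q(E + v×B) = (1.602×10⁻¹⁹ C)·(56.0, -72.0, -158) = (8.97×10⁻¹⁸, -1.15×10⁻¹⁷, -2.52×10⁻¹⁷) N.
|F| = 2.92×10⁻¹⁷ N.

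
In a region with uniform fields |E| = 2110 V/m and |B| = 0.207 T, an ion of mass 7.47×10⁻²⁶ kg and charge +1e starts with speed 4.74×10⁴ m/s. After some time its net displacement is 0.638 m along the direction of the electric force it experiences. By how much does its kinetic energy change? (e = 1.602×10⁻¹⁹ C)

ΔKE ≈ 2.16×10⁻¹⁶ J

The magnetic force is always ⟂ v and does no work; only the electric force changes KE.
ΔKE = F_E · d = |q|E d = (1.602×10⁻¹⁹)(2110)(0.638) ≈ 2.16×10⁻¹⁶ J.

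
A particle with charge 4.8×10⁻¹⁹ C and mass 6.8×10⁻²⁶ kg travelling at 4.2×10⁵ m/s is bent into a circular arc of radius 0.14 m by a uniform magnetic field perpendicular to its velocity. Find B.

B ≈ 0.42 T

From |q|vB = mv²/r, B = mv/(|q|r).
B = (6.8×10⁻²⁶)(4.2×10⁵)/((4.8×10⁻¹⁹)(0.14)) ≈ 0.42 T.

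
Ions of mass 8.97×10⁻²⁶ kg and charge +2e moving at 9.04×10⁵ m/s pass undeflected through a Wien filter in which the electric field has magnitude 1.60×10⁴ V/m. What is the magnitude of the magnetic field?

B = 0.0177 T

Balance of forces in the selector: qE = qvB ⇒ B = E/v.
B = 1.60×10⁴/9.04×10⁵ = 0.0177 T.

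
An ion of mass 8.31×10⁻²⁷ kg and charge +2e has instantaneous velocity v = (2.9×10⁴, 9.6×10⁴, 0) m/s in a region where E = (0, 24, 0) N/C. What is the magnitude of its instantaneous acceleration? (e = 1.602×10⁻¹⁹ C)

Only an electric field acts, so F = qE = (3.204×10⁻¹⁹ C)·(0, 24.0, 0) = (0, 7.69×10⁻¹⁸, 0) N.
|a| = |F|/m = 7.690×10⁻¹⁸/8.31×10⁻²⁷ ≈ 9.25×10⁸ m/s².

|a| ≈ 9.25×10⁸ m/s²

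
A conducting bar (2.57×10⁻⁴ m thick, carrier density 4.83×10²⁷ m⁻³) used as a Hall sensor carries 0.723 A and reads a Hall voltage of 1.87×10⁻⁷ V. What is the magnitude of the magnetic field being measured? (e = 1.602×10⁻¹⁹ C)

B ≈ 0.0514 T

From V_H = IB/(n e t), B = V_H n e t / I.
B = (1.87×10⁻⁷)(4.83×10²⁷)(1.602×10⁻¹⁹)(2.57×10⁻⁴)/0.723 ≈ 0.0514 T.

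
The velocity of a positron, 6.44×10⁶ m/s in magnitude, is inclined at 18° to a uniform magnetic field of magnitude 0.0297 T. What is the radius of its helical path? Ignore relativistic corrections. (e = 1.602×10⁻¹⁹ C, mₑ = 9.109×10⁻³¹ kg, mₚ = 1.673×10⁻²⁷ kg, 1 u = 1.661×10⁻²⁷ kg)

r ≈ 3.81×10⁻⁴ m

v⊥ = v sinθ = 6.44×10⁶·sin18° ≈ 1.990×10⁶ m/s.
r = m v⊥/(|q|B) = (9.109×10⁻³¹)(1.990×10⁶)/((1.602×10⁻¹⁹)(0.0297)) ≈ 3.81×10⁻⁴ m.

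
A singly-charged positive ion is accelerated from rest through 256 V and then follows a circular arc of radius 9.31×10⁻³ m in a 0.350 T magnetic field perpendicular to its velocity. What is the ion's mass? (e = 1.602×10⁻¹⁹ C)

Combine |q|V = ½mv² and r = mv/(|q|B): eliminate v to get m = qB²r²/(2V).
m = (1.602×10⁻¹⁹)(0.350)²(9.31×10⁻³)²/(2·256) ≈ 3.32×10⁻²⁷ kg.

m ≈ 3.32×10⁻²⁷ kg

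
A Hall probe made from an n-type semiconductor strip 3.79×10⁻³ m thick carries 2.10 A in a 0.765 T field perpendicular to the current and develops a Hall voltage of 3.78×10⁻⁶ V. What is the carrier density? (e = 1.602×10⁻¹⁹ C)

n ≈ 7.00×10²⁶ m⁻³

From V_H = IB/(n e t), n = IB/(V_H e t).
n = (2.10)(0.765)/((3.78×10⁻⁶)(1.602×10⁻¹⁹)(3.79×10⁻³)) ≈ 7.00×10²⁶ m⁻³.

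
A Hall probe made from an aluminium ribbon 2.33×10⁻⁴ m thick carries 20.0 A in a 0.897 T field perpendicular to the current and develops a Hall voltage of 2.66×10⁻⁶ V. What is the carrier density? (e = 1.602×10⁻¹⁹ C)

n ≈ 1.81×10²⁹ m⁻³

From V_H = IB/(n e t), n = IB/(V_H e t).
n = (20.0)(0.897)/((2.66×10⁻⁶)(1.602×10⁻¹⁹)(2.33×10⁻⁴)) ≈ 1.81×10²⁹ m⁻³.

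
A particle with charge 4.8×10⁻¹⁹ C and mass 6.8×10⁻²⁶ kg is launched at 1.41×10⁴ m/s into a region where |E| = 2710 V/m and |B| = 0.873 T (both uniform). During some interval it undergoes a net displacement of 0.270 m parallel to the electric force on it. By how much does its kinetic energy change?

ΔKE ≈ 3.51×10⁻¹⁶ J

The magnetic force is always ⟂ v and does no work; only the electric force changes KE.
ΔKE = F_E · d = |q|E d = (4.8×10⁻¹⁹)(2710)(0.270) ≈ 3.51×10⁻¹⁶ J.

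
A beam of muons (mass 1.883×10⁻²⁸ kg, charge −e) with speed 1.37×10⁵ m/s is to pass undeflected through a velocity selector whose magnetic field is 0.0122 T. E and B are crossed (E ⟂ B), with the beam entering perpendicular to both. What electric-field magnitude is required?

E = 1670 V/m

For straight-line motion qE = qvB, so E = vB.
E = 1.37×10⁵ × 0.0122 = 1670 V/m.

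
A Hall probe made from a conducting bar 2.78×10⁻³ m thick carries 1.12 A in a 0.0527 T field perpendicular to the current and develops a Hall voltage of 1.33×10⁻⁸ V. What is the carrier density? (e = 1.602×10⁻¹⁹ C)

n ≈ 9.96×10²⁷ m⁻³

From V_H = IB/(n e t), n = IB/(V_H e t).
n = (1.12)(0.0527)/((1.33×10⁻⁸)(1.602×10⁻¹⁹)(2.78×10⁻³)) ≈ 9.96×10²⁷ m⁻³.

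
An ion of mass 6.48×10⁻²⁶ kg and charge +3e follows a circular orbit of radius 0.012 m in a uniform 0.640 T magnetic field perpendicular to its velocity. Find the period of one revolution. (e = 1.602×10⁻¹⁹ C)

T ≈ 1.32×10⁻⁶ s

The cyclotron period depends only on m, q, B: T = 2πm/(|q|B).
T = 2π(6.48×10⁻²⁶)/((4.806×10⁻¹⁹)(0.640)) ≈ 1.32×10⁻⁶ s.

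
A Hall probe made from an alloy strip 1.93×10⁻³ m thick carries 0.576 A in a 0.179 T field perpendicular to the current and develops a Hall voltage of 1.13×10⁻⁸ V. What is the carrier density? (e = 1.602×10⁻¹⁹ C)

From V_H = IB/(n e t), n = IB/(V_H e t).
n = (0.576)(0.179)/((1.13×10⁻⁸)(1.602×10⁻¹⁹)(1.93×10⁻³)) ≈ 2.95×10²⁸ m⁻³.

n ≈ 2.95×10²⁸ m⁻³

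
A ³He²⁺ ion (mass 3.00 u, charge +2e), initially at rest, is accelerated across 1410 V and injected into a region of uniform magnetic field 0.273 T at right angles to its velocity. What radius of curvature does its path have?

r ≈ 0.0243 m

Acceleration: |q|V = ½mv² ⇒ v = √(2|q|V/m) = √(2·3.204×10⁻¹⁹·1410/4.983×10⁻²⁷) ≈ 4.258×10⁵ m/s.
In the field: r = mv/(|q|B) = (4.983×10⁻²⁷)(4.258×10⁵)/((3.204×10⁻¹⁹)(0.273)) ≈ 0.0243 m.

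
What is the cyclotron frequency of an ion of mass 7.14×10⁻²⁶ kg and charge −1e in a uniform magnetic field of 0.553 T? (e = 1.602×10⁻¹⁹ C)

f = |q|B/(2πm).
f = (1.602×10⁻¹⁹)(0.553)/(2π·7.14×10⁻²⁶) ≈ 1.97×10⁵ Hz.

f ≈ 1.97×10⁵ Hz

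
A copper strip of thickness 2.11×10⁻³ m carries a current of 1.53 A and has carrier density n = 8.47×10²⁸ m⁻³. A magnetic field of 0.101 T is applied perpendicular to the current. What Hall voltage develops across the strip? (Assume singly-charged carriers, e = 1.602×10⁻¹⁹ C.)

V_H = IB/(n e t).
V_H = (1.53)(0.101)/((8.47×10²⁸)(1.602×10⁻¹⁹)(2.11×10⁻³)) ≈ 5.40×10⁻⁹ V.

V_H ≈ 5.40×10⁻⁹ V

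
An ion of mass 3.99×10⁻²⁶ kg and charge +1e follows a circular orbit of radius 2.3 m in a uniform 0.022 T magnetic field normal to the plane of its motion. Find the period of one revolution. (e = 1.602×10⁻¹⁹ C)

The cyclotron period depends only on m, q, B: T = 2πm/(|q|B).
T = 2π(3.99×10⁻²⁶)/((1.602×10⁻¹⁹)(0.022)) ≈ 7.1×10⁻⁵ s.

T ≈ 7.1×10⁻⁵ s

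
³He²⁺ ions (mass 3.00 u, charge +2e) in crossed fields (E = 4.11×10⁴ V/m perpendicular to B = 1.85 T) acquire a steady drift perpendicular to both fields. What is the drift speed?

The E×B drift speed is v_d = E/B.
v_d = 4.11×10⁴/1.85 = 2.22×10⁴ m/s.

v_d ≈ 2.22×10⁴ m/s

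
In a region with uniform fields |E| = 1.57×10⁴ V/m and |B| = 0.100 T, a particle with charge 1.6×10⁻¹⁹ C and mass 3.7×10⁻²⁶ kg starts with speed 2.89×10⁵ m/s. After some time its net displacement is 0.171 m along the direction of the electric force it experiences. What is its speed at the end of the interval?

B does no work; ΔKE = |q|E d.
½mv_f² = ½mv₀² + |q|Ed = ½(3.7×10⁻²⁶)(2.89×10⁵)² + (1.6×10⁻¹⁹)(1.57×10⁴)(0.171) ≈ 1.545×10⁻¹⁵ J + 4.296×10⁻¹⁶ J ≈ 1.975×10⁻¹⁵ J.
v_f = √(2·1.975×10⁻¹⁵/3.7×10⁻²⁶) ≈ 3.27×10⁵ m/s.

v_f ≈ 3.27×10⁵ m/s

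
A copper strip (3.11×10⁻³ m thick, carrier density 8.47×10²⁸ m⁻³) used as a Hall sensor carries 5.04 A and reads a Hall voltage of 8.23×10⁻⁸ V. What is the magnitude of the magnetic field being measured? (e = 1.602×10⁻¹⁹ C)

B ≈ 0.689 T

From V_H = IB/(n e t), B = V_H n e t / I.
B = (8.23×10⁻⁸)(8.47×10²⁸)(1.602×10⁻¹⁹)(3.11×10⁻³)/5.04 ≈ 0.689 T.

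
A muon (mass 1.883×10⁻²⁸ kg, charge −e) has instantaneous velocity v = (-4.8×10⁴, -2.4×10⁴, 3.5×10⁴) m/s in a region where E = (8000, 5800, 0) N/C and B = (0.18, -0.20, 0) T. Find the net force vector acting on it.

F ≈ (-2.40×10⁻¹⁵, -1.94×10⁻¹⁵, -2.23×10⁻¹⁵) N

v×B = (7000, 6300, 1.39×10⁴) N/C.
E + v×B = (1.50×10⁴, 1.21×10⁴, 1.39×10⁴) N/C.
F = q(E + v×B) = (−1.602×10⁻¹⁹ C)·(1.50×10⁴, 1.21×10⁴, 1.39×10⁴) = (-2.40×10⁻¹⁵, -1.94×10⁻¹⁵, -2.23×10⁻¹⁵) N.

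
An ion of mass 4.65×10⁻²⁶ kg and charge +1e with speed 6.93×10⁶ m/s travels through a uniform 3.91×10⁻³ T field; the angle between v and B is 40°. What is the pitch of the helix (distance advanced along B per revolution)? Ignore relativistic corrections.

p ≈ 2480 m

v∥ = v cosθ = 6.93×10⁶·cos40° ≈ 5.309×10⁶ m/s.
T = 2πm/(|q|B) = 2π(4.65×10⁻²⁶)/((1.602×10⁻¹⁹)(3.91×10⁻³)) ≈ 4.664×10⁻⁴ s.
pitch = v∥ T = (5.309×10⁶)(4.664×10⁻⁴) ≈ 2480 m.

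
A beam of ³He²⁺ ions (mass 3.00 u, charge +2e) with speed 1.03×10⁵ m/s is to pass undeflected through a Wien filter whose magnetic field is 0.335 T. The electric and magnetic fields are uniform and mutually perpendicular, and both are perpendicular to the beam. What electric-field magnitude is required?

E = 3.45×10⁴ V/m

For straight-line motion qE = qvB, so E = vB.
E = 1.03×10⁵ × 0.335 = 3.45×10⁴ V/m.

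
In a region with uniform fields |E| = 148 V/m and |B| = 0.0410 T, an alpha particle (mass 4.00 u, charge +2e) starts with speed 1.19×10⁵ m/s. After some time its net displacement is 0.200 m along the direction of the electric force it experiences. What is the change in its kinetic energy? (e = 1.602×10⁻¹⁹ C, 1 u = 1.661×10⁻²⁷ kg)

ΔKE ≈ 9.48×10⁻¹⁸ J

The magnetic force is always ⟂ v and does no work; only the electric force changes KE.
ΔKE = F_E · d = |q|E d = (3.204×10⁻¹⁹)(148)(0.200) ≈ 9.48×10⁻¹⁸ J.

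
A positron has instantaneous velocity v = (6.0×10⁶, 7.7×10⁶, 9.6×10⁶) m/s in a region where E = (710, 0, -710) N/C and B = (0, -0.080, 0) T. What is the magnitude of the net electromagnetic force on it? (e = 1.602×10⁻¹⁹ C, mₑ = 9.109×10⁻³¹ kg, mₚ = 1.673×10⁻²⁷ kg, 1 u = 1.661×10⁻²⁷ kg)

v×B = (7.68×10⁵, 0, -4.80×10⁵) N/C.
E + v×B = (7.69×10⁵, 0, -4.81×10⁵) N/C.
F = q(E + v×B) = (1.602×10⁻¹⁹ C)·(7.69×10⁵, 0, -4.81×10⁵) = (1.23×10⁻¹³, 0, -7.70×10⁻¹⁴) N.
|F| = 1.45×10⁻¹³ N.

|F| ≈ 1.45×10⁻¹³ N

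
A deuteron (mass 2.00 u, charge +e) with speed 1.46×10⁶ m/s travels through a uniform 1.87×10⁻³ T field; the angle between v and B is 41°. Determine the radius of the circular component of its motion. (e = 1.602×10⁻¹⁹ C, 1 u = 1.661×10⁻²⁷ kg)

r ≈ 10.6 m

v⊥ = v sinθ = 1.46×10⁶·sin41° ≈ 9.578×10⁵ m/s.
r = m v⊥/(|q|B) = (3.322×10⁻²⁷)(9.578×10⁵)/((1.602×10⁻¹⁹)(1.87×10⁻³)) ≈ 10.6 m.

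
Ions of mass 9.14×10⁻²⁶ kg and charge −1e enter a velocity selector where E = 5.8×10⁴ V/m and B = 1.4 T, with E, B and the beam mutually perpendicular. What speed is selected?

v = 4.1×10⁴ m/s

Zero net Lorentz force requires |qE| = |q v×B|, i.e. E = vB.
v = E/B = 5.8×10⁴/1.4 = 4.1×10⁴ m/s.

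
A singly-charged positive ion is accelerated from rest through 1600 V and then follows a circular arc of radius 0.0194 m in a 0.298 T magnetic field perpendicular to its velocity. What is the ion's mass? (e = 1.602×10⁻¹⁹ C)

Combine |q|V = ½mv² and r = mv/(|q|B): eliminate v to get m = qB²r²/(2V).
m = (1.602×10⁻¹⁹)(0.298)²(0.0194)²/(2·1600) ≈ 1.67×10⁻²⁷ kg.

m ≈ 1.67×10⁻²⁷ kg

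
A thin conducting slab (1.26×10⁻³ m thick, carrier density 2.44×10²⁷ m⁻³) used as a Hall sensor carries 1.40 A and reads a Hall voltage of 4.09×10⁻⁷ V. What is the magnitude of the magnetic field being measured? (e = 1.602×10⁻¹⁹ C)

B ≈ 0.144 T

From V_H = IB/(n e t), B = V_H n e t / I.
B = (4.09×10⁻⁷)(2.44×10²⁷)(1.602×10⁻¹⁹)(1.26×10⁻³)/1.40 ≈ 0.144 T.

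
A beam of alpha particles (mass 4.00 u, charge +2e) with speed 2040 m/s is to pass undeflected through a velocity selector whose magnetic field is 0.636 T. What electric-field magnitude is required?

For straight-line motion qE = qvB, so E = vB.
E = 2040 × 0.636 = 1300 V/m.

E = 1300 V/m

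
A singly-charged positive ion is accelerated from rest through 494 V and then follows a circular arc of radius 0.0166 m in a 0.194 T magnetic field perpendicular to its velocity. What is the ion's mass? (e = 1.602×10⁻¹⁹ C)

Combine |q|V = ½mv² and r = mv/(|q|B): eliminate v to get m = qB²r²/(2V).
m = (1.602×10⁻¹⁹)(0.194)²(0.0166)²/(2·494) ≈ 1.68×10⁻²⁷ kg.

m ≈ 1.68×10⁻²⁷ kg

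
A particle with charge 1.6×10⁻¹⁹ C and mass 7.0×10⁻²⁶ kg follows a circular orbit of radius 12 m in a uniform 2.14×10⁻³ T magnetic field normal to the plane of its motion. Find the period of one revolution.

The cyclotron period depends only on m, q, B: T = 2πm/(|q|B).
T = 2π(7.0×10⁻²⁶)/((1.6×10⁻¹⁹)(2.14×10⁻³)) ≈ 1.28×10⁻³ s.

T ≈ 1.28×10⁻³ s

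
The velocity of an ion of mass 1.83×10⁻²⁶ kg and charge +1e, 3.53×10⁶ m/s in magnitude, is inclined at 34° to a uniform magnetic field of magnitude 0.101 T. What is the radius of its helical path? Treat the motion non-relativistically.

v⊥ = v sinθ = 3.53×10⁶·sin34° ≈ 1.974×10⁶ m/s.
r = m v⊥/(|q|B) = (1.83×10⁻²⁶)(1.974×10⁶)/((1.602×10⁻¹⁹)(0.101)) ≈ 2.23 m.

r ≈ 2.23 m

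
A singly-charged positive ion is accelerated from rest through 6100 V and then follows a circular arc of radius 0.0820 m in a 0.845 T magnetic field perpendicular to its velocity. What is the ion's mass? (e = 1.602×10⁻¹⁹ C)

m ≈ 6.30×10⁻²⁶ kg

Combine |q|V = ½mv² and r = mv/(|q|B): eliminate v to get m = qB²r²/(2V).
m = (1.602×10⁻¹⁹)(0.845)²(0.0820)²/(2·6100) ≈ 6.30×10⁻²⁶ kg.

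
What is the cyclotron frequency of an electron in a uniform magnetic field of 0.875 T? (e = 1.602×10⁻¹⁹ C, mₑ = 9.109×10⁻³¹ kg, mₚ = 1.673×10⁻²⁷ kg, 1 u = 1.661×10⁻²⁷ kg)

f ≈ 2.45×10¹⁰ Hz

f = |q|B/(2πm).
f = (1.602×10⁻¹⁹)(0.875)/(2π·9.109×10⁻³¹) ≈ 2.45×10¹⁰ Hz.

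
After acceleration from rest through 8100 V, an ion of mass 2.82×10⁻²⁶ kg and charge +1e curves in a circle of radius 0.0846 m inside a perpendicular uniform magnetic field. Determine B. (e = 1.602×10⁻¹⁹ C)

v = √(2|q|V/m) = √(2·1.602×10⁻¹⁹·8100/2.82×10⁻²⁶) ≈ 3.034×10⁵ m/s.
B = mv/(|q|r) = (2.82×10⁻²⁶)(3.034×10⁵)/((1.602×10⁻¹⁹)(0.0846)) ≈ 0.631 T.

B ≈ 0.631 T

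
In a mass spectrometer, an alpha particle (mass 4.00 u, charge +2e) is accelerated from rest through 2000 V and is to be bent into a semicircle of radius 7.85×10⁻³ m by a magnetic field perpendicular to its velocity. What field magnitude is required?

B ≈ 1.16 T

v = √(2|q|V/m) = √(2·3.204×10⁻¹⁹·2000/6.644×10⁻²⁷) ≈ 4.392×10⁵ m/s.
B = mv/(|q|r) = (6.644×10⁻²⁷)(4.392×10⁵)/((3.204×10⁻¹⁹)(7.85×10⁻³)) ≈ 1.16 T.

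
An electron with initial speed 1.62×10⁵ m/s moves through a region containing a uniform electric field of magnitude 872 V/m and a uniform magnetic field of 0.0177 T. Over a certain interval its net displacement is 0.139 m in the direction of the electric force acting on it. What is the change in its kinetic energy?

The magnetic force is always ⟂ v and does no work; only the electric force changes KE.
ΔKE = F_E · d = |q|E d = (1.602×10⁻¹⁹)(872)(0.139) ≈ 1.94×10⁻¹⁷ J.

ΔKE ≈ 1.94×10⁻¹⁷ J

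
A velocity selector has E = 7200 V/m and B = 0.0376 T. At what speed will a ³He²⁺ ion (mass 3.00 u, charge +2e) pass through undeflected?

v = 1.91×10⁵ m/s

For undeflected motion the electric and magnetic forces balance: qE = qvB.
v = E/B = 7200/0.0376 = 1.91×10⁵ m/s.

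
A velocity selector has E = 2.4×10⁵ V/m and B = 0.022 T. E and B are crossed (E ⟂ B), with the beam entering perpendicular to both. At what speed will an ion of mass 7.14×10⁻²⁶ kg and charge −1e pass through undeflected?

Zero net Lorentz force requires |qE| = |q v×B|, i.e. E = vB.
v = E/B = 2.4×10⁵/0.022 = 1.1×10⁷ m/s.

v = 1.1×10⁷ m/s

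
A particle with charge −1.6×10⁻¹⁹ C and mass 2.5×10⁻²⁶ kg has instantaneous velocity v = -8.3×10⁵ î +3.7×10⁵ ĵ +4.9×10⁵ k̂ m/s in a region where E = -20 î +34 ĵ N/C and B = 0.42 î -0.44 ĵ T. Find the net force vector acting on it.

v×B = (2.16×10⁵, 2.06×10⁵, 2.10×10⁵) N/C.
E + v×B = (2.16×10⁵, 2.06×10⁵, 2.10×10⁵) N/C.
F = q(E + v×B) = (−1.6×10⁻¹⁹ C)·(2.16×10⁵, 2.06×10⁵, 2.10×10⁵) = (-3.45×10⁻¹⁴, -3.29×10⁻¹⁴, -3.36×10⁻¹⁴) N.

F ≈ (-3.45×10⁻¹⁴, -3.29×10⁻¹⁴, -3.36×10⁻¹⁴) N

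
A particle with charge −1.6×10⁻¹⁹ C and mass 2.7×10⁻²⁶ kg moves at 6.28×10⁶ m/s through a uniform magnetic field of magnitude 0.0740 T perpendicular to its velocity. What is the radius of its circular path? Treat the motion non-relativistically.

The magnetic force provides the centripetal force: |q|vB = mv²/r.
r = mv/(|q|B) = (2.7×10⁻²⁶)(6.28×10⁶)/((1.6×10⁻¹⁹)(0.0740)) ≈ 14.3 m.

r ≈ 14.3 m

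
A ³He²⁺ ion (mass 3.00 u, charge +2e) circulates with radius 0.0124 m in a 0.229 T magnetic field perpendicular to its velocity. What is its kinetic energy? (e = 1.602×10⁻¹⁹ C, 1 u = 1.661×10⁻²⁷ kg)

KE ≈ 518 eV

v = |q|Br/m, then KE = ½mv² = (qBr)²/(2m).
v = (3.204×10⁻¹⁹)(0.229)(0.0124)/4.983×10⁻²⁷ ≈ 1.826×10⁵ m/s.
KE = ½(4.983×10⁻²⁷)(1.826×10⁵)² ≈ 8.31×10⁻¹⁷ J = 518 eV.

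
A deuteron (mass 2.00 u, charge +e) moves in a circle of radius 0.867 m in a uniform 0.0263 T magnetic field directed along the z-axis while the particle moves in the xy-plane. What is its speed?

From |q|vB = mv²/r, v = |q|Br/m.
v = (1.602×10⁻¹⁹)(0.0263)(0.867)/3.322×10⁻²⁷ ≈ 1.10×10⁶ m/s.

v ≈ 1.10×10⁶ m/s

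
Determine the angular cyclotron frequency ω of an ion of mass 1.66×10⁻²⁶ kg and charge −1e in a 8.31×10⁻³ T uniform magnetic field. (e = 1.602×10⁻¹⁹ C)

ω ≈ 8.02×10⁴ rad/s

ω = |q|B/m.
ω = (1.602×10⁻¹⁹)(8.31×10⁻³)/1.66×10⁻²⁶ ≈ 8.02×10⁴ rad/s.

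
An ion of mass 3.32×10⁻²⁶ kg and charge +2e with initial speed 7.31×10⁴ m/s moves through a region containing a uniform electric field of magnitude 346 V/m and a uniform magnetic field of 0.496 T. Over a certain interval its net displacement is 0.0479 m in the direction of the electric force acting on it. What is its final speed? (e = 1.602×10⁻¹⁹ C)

v_f ≈ 7.53×10⁴ m/s

B does no work; ΔKE = |q|E d.
½mv_f² = ½mv₀² + |q|Ed = ½(3.32×10⁻²⁶)(7.31×10⁴)² + (3.204×10⁻¹⁹)(346)(0.0479) ≈ 8.870×10⁻¹⁷ J + 5.310×10⁻¹⁸ J ≈ 9.401×10⁻¹⁷ J.
v_f = √(2·9.401×10⁻¹⁷/3.32×10⁻²⁶) ≈ 7.53×10⁴ m/s.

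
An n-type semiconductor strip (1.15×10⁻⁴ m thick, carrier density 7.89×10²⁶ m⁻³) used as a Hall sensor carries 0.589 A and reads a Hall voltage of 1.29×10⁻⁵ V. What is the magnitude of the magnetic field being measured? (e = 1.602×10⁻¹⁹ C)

From V_H = IB/(n e t), B = V_H n e t / I.
B = (1.29×10⁻⁵)(7.89×10²⁶)(1.602×10⁻¹⁹)(1.15×10⁻⁴)/0.589 ≈ 0.318 T.

B ≈ 0.318 T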